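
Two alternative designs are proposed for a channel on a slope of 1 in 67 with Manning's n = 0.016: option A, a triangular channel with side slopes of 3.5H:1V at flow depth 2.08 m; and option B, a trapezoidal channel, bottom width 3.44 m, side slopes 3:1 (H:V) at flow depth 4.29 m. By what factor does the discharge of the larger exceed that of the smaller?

8.02

Channel A: For a triangular section with side slope z = 3.5: A = zy² = 3.5×2.08² = 15.14 m²; P = 2y√(1+z²) = 2×2.08×3.64 = 15.14 m. Hydraulic radius R = A/P = 15.14/15.14 = 1 m. Q_A = (1/0.016)·15.14·1^(2/3)·√0.01493 = 115.6 m³/s.
Channel B: With bottom width b = 3.44 m and side slope z = 3: A = (b + zy)y = (3.44 + 3×4.29)×4.29 = 69.97 m²; P = b + 2y√(1+z²) = 3.44 + 2×4.29×3.162 = 30.57 m. Hydraulic radius R = A/P = 69.97/30.57 = 2.289 m. Q_B = (1/0.016)·69.97·2.289^(2/3)·√0.01493 = 927.8 m³/s.
The larger discharge is 927.8 m³/s and the smaller is 115.6 m³/s; the ratio is 8.02.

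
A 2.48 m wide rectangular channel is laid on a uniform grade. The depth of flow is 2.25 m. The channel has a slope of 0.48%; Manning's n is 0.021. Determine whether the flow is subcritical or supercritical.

Flow area A = b·y = 2.48 × 2.25 = 5.58 m². Wetted perimeter P = b + 2y = 2.48 + 2×2.25 = 6.98 m.
Hydraulic radius R = A/P = 5.58/6.98 = 0.7994 m.
V = (1/n) R^(2/3) √S = (1/0.021) × 0.7994^(2/3) × √0.0048 = 2.842 m/s. Hydraulic depth D_h = A/T = 5.58/2.48 = 2.25 m.
Froude number Fr = V/√(g·D_h) = 2.842/√(9.81×2.25) = 0.605, which is less than 1, so the flow is subcritical.

subcritical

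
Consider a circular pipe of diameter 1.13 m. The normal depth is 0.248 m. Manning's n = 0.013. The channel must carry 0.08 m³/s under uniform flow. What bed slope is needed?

S = 0.00052

For a circular section of diameter D = 1.13 m at depth y = 0.248 m, the central angle is θ = 2 arccos(1 − 2y/D) = 1.95 rad. Then A = (D²/8)(θ − sin θ) = 0.163 m² and P = Dθ/2 = 1.102 m.
Hydraulic radius R = A/P = 0.163/1.102 = 0.148 m.
From Manning's equation, S = [nQ / (1 A R^(2/3))]² = [0.013 × 0.08 / (1 × 0.163 × 0.148^(2/3))]² = 0.00052.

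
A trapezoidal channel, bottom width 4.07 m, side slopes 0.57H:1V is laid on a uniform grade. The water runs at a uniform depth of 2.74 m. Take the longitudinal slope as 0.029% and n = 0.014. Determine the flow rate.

With bottom width b = 4.07 m and side slope z = 0.57: A = (b + zy)y = (4.07 + 0.57×2.74)×2.74 = 15.43 m²; P = b + 2y√(1+z²) = 4.07 + 2×2.74×1.151 = 10.38 m.
Hydraulic radius R = A/P = 15.43/10.38 = 1.487 m.
Manning's equation: Q = (1/n) A R^(2/3) S^(1/2) = (1/0.014) × 15.43 × 1.487^(2/3) × 0.00029^(1/2) = 24.5 m³/s.

Q = 24.5 m³/s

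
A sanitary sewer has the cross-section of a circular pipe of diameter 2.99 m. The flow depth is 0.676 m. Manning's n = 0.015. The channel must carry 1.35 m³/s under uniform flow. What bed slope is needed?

For a circular section of diameter D = 2.99 m at depth y = 0.676 m, the central angle is θ = 2 arccos(1 − 2y/D) = 1.982 rad. Then A = (D²/8)(θ − sin θ) = 1.191 m² and P = Dθ/2 = 2.963 m.
Hydraulic radius R = A/P = 1.191/2.963 = 0.4018 m.
From Manning's equation, S = [nQ / (1 A R^(2/3))]² = [0.015 × 1.35 / (1 × 1.191 × 0.4018^(2/3))]² = 0.000976.

S = 0.000976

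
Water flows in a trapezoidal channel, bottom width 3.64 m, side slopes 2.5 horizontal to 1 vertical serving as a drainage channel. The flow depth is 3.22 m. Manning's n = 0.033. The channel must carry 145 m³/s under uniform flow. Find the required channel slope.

S = 0.00741

With bottom width b = 3.64 m and side slope z = 2.5: A = (b + zy)y = (3.64 + 2.5×3.22)×3.22 = 37.64 m²; P = b + 2y√(1+z²) = 3.64 + 2×3.22×2.693 = 20.98 m.
Hydraulic radius R = A/P = 37.64/20.98 = 1.794 m.
From Manning's equation, S = [nQ / (1 A R^(2/3))]² = [0.033 × 145 / (1 × 37.64 × 1.794^(2/3))]² = 0.00741.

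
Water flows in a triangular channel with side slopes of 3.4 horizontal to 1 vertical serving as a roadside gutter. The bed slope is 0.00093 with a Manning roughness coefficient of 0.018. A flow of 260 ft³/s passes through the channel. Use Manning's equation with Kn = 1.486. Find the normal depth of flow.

Manning's equation rearranged: A R^(2/3) = nQ / (1.486·√S) = 0.018 × 260 / (1.486 × √0.00093) = 103.3.
Try y = 3.64 ft: A R^(2/3) = 65.32 — too small.
Try y = 5.23 ft: A R^(2/3) = 171.7 — too large.
Try y = 4.32 ft: A R^(2/3) = 103.1 — ≈ 103.3.

y_n = 4.32 ft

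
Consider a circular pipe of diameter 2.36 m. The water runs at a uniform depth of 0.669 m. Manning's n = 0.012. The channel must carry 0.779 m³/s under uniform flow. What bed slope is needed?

S = 0.0003

For a circular section of diameter D = 2.36 m at depth y = 0.669 m, the central angle is θ = 2 arccos(1 − 2y/D) = 2.246 rad. Then A = (D²/8)(θ − sin θ) = 1.02 m² and P = Dθ/2 = 2.65 m.
Hydraulic radius R = A/P = 1.02/2.65 = 0.3849 m.
From Manning's equation, S = [nQ / (1 A R^(2/3))]² = [0.012 × 0.779 / (1 × 1.02 × 0.3849^(2/3))]² = 0.0003.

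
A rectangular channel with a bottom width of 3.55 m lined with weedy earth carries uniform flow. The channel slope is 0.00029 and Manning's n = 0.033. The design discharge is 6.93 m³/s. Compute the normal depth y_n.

Manning's equation rearranged: A R^(2/3) = nQ / (1·√S) = 0.033 × 6.93 / (√0.00029) = 13.43.
Try y = 3.8 m: A R^(2/3) = 15.32 — over.
Try y = 2.83 m: A R^(2/3) = 10.65 — short.
Try y = 3.41 m: A R^(2/3) = 13.42 — close enough.

y_n = 3.41 m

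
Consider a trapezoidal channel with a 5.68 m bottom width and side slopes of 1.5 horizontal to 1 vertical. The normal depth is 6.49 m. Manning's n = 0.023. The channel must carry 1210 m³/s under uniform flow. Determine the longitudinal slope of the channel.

With bottom width b = 5.68 m and side slope z = 1.5: A = (b + zy)y = (5.68 + 1.5×6.49)×6.49 = 100 m²; P = b + 2y√(1+z²) = 5.68 + 2×6.49×1.803 = 29.08 m.
Hydraulic radius R = A/P = 100/29.08 = 3.44 m.
From Manning's equation, S = [nQ / (1 A R^(2/3))]² = [0.023 × 1210 / (1 × 100 × 3.44^(2/3))]² = 0.0149.

S = 0.0149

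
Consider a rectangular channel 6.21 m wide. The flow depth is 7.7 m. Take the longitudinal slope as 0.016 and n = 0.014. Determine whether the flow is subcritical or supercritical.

supercritical

Flow area A = b·y = 6.21 × 7.7 = 47.82 m². Wetted perimeter P = b + 2y = 6.21 + 2×7.7 = 21.61 m.
Hydraulic radius R = A/P = 47.82/21.61 = 2.213 m.
V = (1/n) R^(2/3) √S = (1/0.014) × 2.213^(2/3) × √0.016 = 15.34 m/s. Hydraulic depth D_h = A/T = 47.82/6.21 = 7.7 m.
Froude number Fr = V/√(g·D_h) = 15.34/√(9.81×7.7) = 1.77, which is greater than 1, so the flow is supercritical.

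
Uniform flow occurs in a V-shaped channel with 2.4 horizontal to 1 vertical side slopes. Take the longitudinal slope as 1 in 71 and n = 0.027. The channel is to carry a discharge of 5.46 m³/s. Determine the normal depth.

Manning's equation rearranged: A R^(2/3) = nQ / (1·√S) = 0.027 × 5.46 / (√0.01408) = 1.242.
Trying y = 1.05 m: A R^(2/3) = 1.633 — high.
Trying y = 0.948 m: A R^(2/3) = 1.243 — close enough.

y_n = 0.948 m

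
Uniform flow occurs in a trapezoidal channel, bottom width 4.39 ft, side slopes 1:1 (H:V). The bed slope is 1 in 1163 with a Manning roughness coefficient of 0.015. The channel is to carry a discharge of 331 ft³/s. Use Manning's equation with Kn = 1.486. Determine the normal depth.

y_n = 5.69 ft

Manning's equation rearranged: A R^(2/3) = nQ / (1.486·√S) = 0.015 × 331 / (1.486 × √0.0008598) = 113.9.
At y = 6.33 ft: A R^(2/3) = 142.5 — high.
At y = 5.69 ft: A R^(2/3) = 113.9 — close enough.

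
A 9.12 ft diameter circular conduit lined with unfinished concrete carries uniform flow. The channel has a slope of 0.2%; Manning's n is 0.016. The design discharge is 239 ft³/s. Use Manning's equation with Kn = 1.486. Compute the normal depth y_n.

Manning's equation rearranged: A R^(2/3) = nQ / (1.486·√S) = 0.016 × 239 / (1.486 × √0.002) = 57.54.
Try y = 3.64 ft: A R^(2/3) = 37.98 — short.
Try y = 5.3 ft: A R^(2/3) = 72.36 — over.
Try y = 4.61 ft: A R^(2/3) = 57.64 — ≈ 57.54.

y_n = 4.61 ft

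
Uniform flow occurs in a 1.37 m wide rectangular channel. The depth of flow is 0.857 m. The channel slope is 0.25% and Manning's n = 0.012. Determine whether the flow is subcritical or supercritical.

Flow area A = b·y = 1.37 × 0.857 = 1.174 m². Wetted perimeter P = b + 2y = 1.37 + 2×0.857 = 3.084 m.
Hydraulic radius R = A/P = 1.174/3.084 = 0.3807 m.
V = (1/n) R^(2/3) √S = (1/0.012) × 0.3807^(2/3) × √0.0025 = 2.189 m/s. Hydraulic depth D_h = A/T = 1.174/1.37 = 0.857 m.
Froude number Fr = V/√(g·D_h) = 2.189/√(9.81×0.857) = 0.755, which is less than 1, so the flow is subcritical.

subcritical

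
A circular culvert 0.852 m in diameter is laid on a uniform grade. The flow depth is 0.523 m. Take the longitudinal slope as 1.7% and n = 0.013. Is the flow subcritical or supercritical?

For a circular section of diameter D = 0.852 m at depth y = 0.523 m, the central angle is θ = 2 arccos(1 − 2y/D) = 3.601 rad. Then A = (D²/8)(θ − sin θ) = 0.367 m² and P = Dθ/2 = 1.534 m.
Hydraulic radius R = A/P = 0.367/1.534 = 0.2392 m.
V = (1/n) R^(2/3) √S = (1/0.013) × 0.2392^(2/3) × √0.017 = 3.865 m/s. Hydraulic depth D_h = A/T = 0.367/0.8296 = 0.4424 m.
Froude number Fr = V/√(g·D_h) = 3.865/√(9.81×0.4424) = 1.86, which is greater than 1, so the flow is supercritical.

supercritical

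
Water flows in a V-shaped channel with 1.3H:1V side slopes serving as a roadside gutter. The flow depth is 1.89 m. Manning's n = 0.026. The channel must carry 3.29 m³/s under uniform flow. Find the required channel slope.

For a triangular section with side slope z = 1.3: A = zy² = 1.3×1.89² = 4.644 m²; P = 2y√(1+z²) = 2×1.89×1.64 = 6.2 m.
Hydraulic radius R = A/P = 4.644/6.2 = 0.749 m.
From Manning's equation, S = [nQ / (1 A R^(2/3))]² = [0.026 × 3.29 / (1 × 4.644 × 0.749^(2/3))]² = 0.000499.

S = 0.000499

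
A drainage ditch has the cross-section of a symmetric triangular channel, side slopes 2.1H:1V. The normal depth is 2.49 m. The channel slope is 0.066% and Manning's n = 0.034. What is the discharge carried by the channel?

Q = 10.6 m³/s

For a triangular section with side slope z = 2.1: A = zy² = 2.1×2.49² = 13.02 m²; P = 2y√(1+z²) = 2×2.49×2.326 = 11.58 m.
Hydraulic radius R = A/P = 13.02/11.58 = 1.124 m.
Manning's equation: Q = (1/n) A R^(2/3) S^(1/2) = (1/0.034) × 13.02 × 1.124^(2/3) × 0.00066^(1/2) = 10.6 m³/s.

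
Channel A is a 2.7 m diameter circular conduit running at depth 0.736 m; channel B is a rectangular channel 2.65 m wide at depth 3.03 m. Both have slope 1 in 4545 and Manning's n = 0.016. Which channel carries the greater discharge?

channel B

Channel A: For a circular section of diameter D = 2.7 m at depth y = 0.736 m, the central angle is θ = 2 arccos(1 − 2y/D) = 2.197 rad. Then A = (D²/8)(θ − sin θ) = 1.264 m² and P = Dθ/2 = 2.966 m. Hydraulic radius R = A/P = 1.264/2.966 = 0.4261 m. Q_A = (1/0.016)·1.264·0.4261^(2/3)·√0.00022 = 0.6636 m³/s.
Channel B: Flow area A = b·y = 2.65 × 3.03 = 8.029 m². Wetted perimeter P = b + 2y = 2.65 + 2×3.03 = 8.71 m. Hydraulic radius R = A/P = 8.029/8.71 = 0.9219 m. Q_B = (1/0.016)·8.029·0.9219^(2/3)·√0.00022 = 7.051 m³/s.
Q_A = 0.6636 m³/s vs Q_B = 7.051 m³/s, so channel B carries more.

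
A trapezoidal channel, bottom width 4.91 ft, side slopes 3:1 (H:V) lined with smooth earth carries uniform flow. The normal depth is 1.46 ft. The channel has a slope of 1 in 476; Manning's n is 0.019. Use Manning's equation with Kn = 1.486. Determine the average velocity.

With bottom width b = 4.91 ft and side slope z = 3: A = (b + zy)y = (4.91 + 3×1.46)×1.46 = 13.56 ft²; P = b + 2y√(1+z²) = 4.91 + 2×1.46×3.162 = 14.14 ft.
Hydraulic radius R = A/P = 13.56/14.14 = 0.959 ft.
From Manning's equation, V = (1.486/n) R^(2/3) S^(1/2) = (1.486/0.019) × 0.959^(2/3) × 0.002101^(1/2) = 3.49 ft/s.

V = 3.49 ft/s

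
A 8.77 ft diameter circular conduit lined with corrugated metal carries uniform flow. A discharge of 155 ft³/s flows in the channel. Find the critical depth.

y_c = 3.01 ft

At critical depth, Q² T / (g A³) = 1, i.e. A³/T = Q²/g = 155²/32.2 = 746.1.
Try y = 3.43 ft: A³/T = 1226 — high.
Try y = 2.49 ft: A³/T = 355.8 — low.
Try y = 3.01 ft: A³/T = 741.4 — ≈ 746.1.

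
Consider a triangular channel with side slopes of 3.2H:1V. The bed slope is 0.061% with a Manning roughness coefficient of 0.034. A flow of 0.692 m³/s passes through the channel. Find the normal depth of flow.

Manning's equation rearranged: A R^(2/3) = nQ / (1·√S) = 0.034 × 0.692 / (√0.00061) = 0.9526.
Trying y = 0.886 m: A R^(2/3) = 1.415 — over.
Trying y = 0.764 m: A R^(2/3) = 0.9533 — close enough.

y_n = 0.764 m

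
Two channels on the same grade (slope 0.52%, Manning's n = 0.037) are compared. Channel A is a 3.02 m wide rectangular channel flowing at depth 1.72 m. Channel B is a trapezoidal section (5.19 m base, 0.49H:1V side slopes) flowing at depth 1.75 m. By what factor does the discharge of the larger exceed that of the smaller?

Channel A: Flow area A = b·y = 3.02 × 1.72 = 5.194 m². Wetted perimeter P = b + 2y = 3.02 + 2×1.72 = 6.46 m. Hydraulic radius R = A/P = 5.194/6.46 = 0.8041 m. Q_A = (1/0.037)·5.194·0.8041^(2/3)·√0.0052 = 8.754 m³/s.
Channel B: With bottom width b = 5.19 m and side slope z = 0.49: A = (b + zy)y = (5.19 + 0.49×1.75)×1.75 = 10.58 m²; P = b + 2y√(1+z²) = 5.19 + 2×1.75×1.114 = 9.088 m. Hydraulic radius R = A/P = 10.58/9.088 = 1.165 m. Q_B = (1/0.037)·10.58·1.165^(2/3)·√0.0052 = 22.83 m³/s.
The larger discharge is 22.83 m³/s and the smaller is 8.754 m³/s; the ratio is 2.61.

2.61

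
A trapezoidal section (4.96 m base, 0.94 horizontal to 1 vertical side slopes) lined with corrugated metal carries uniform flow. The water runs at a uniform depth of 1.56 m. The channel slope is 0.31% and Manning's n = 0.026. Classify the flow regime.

subcritical

With bottom width b = 4.96 m and side slope z = 0.94: A = (b + zy)y = (4.96 + 0.94×1.56)×1.56 = 10.03 m²; P = b + 2y√(1+z²) = 4.96 + 2×1.56×1.372 = 9.242 m.
Hydraulic radius R = A/P = 10.03/9.242 = 1.085 m.
V = (1/n) R^(2/3) √S = (1/0.026) × 1.085^(2/3) × √0.0031 = 2.261 m/s. Hydraulic depth D_h = A/T = 10.03/7.893 = 1.27 m.
Froude number Fr = V/√(g·D_h) = 2.261/√(9.81×1.27) = 0.64, which is less than 1, so the flow is subcritical.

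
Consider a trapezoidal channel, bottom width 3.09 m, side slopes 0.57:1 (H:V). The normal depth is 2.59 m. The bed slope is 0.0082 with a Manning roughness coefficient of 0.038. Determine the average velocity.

With bottom width b = 3.09 m and side slope z = 0.57: A = (b + zy)y = (3.09 + 0.57×2.59)×2.59 = 11.83 m²; P = b + 2y√(1+z²) = 3.09 + 2×2.59×1.151 = 9.052 m.
Hydraulic radius R = A/P = 11.83/9.052 = 1.306 m.
From Manning's equation, V = (1/n) R^(2/3) S^(1/2) = (1/0.038) × 1.306^(2/3) × 0.0082^(1/2) = 2.85 m/s.

V = 2.85 m/s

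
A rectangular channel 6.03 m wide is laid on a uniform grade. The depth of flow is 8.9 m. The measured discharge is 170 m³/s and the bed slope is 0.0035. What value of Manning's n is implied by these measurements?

n = 0.0321

Flow area A = b·y = 6.03 × 8.9 = 53.67 m². Wetted perimeter P = b + 2y = 6.03 + 2×8.9 = 23.83 m.
Hydraulic radius R = A/P = 53.67/23.83 = 2.252 m.
Rearranging Manning's equation: n = (1/Q) A R^(2/3) S^(1/2) = (1/170) × 53.67 × 2.252^(2/3) × √0.0035 = 0.0321.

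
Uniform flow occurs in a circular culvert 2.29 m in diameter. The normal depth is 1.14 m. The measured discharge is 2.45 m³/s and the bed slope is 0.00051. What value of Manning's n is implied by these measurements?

n = 0.013

For a circular section of diameter D = 2.29 m at depth y = 1.14 m, the central angle is θ = 2 arccos(1 − 2y/D) = 3.133 rad. Then A = (D²/8)(θ − sin θ) = 2.048 m² and P = Dθ/2 = 3.587 m.
Hydraulic radius R = A/P = 2.048/3.587 = 0.5709 m.
Rearranging Manning's equation: n = (1/Q) A R^(2/3) S^(1/2) = (1/2.45) × 2.048 × 0.5709^(2/3) × √0.00051 = 0.013.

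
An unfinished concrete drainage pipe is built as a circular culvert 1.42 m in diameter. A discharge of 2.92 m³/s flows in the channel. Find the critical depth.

y_c = 0.901 m

At critical depth, Q² T / (g A³) = 1, i.e. A³/T = Q²/g = 2.92²/9.81 = 0.8692.
Try y = 1.06 m: A³/T = 1.65 — high.
Try y = 0.901 m: A³/T = 0.8702 — matches.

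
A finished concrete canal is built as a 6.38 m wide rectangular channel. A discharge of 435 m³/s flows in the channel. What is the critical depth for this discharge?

For a rectangular channel, critical depth y_c = (q²/g)^(1/3) where q = Q/b = 435/6.38 = 68.18 m²/s.
So y_c = (68.18²/9.81)^(1/3) = 7.8 m.

y_c = 7.8 m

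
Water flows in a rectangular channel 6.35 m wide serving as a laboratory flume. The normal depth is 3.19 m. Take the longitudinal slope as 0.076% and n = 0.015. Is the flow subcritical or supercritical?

subcritical

Flow area A = b·y = 6.35 × 3.19 = 20.26 m². Wetted perimeter P = b + 2y = 6.35 + 2×3.19 = 12.73 m.
Hydraulic radius R = A/P = 20.26/12.73 = 1.591 m.
V = (1/n) R^(2/3) √S = (1/0.015) × 1.591^(2/3) × √0.00076 = 2.505 m/s. Hydraulic depth D_h = A/T = 20.26/6.35 = 3.19 m.
Froude number Fr = V/√(g·D_h) = 2.505/√(9.81×3.19) = 0.448, which is less than 1, so the flow is subcritical.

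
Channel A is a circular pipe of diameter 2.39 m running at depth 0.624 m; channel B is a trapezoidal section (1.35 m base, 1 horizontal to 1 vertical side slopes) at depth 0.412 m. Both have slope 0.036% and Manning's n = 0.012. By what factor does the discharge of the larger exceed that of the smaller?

Channel A: For a circular section of diameter D = 2.39 m at depth y = 0.624 m, the central angle is θ = 2 arccos(1 − 2y/D) = 2.145 rad. Then A = (D²/8)(θ − sin θ) = 0.9323 m² and P = Dθ/2 = 2.564 m. Hydraulic radius R = A/P = 0.9323/2.564 = 0.3637 m. Q_A = (1/0.012)·0.9323·0.3637^(2/3)·√0.00036 = 0.7511 m³/s.
Channel B: With bottom width b = 1.35 m and side slope z = 1: A = (b + zy)y = (1.35 + 1×0.412)×0.412 = 0.7259 m²; P = b + 2y√(1+z²) = 1.35 + 2×0.412×1.414 = 2.515 m. Hydraulic radius R = A/P = 0.7259/2.515 = 0.2886 m. Q_B = (1/0.012)·0.7259·0.2886^(2/3)·√0.00036 = 0.5013 m³/s.
The larger discharge is 0.7511 m³/s and the smaller is 0.5013 m³/s; the ratio is 1.5.

1.5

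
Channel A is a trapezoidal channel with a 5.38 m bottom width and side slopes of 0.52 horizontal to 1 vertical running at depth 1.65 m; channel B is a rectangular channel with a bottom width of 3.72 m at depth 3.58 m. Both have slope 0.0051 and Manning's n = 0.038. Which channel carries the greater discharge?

channel B

Channel A: With bottom width b = 5.38 m and side slope z = 0.52: A = (b + zy)y = (5.38 + 0.52×1.65)×1.65 = 10.29 m²; P = b + 2y√(1+z²) = 5.38 + 2×1.65×1.127 = 9.099 m. Hydraulic radius R = A/P = 10.29/9.099 = 1.131 m. Q_A = (1/0.038)·10.29·1.131^(2/3)·√0.0051 = 21 m³/s.
Channel B: Flow area A = b·y = 3.72 × 3.58 = 13.32 m². Wetted perimeter P = b + 2y = 3.72 + 2×3.58 = 10.88 m. Hydraulic radius R = A/P = 13.32/10.88 = 1.224 m. Q_B = (1/0.038)·13.32·1.224^(2/3)·√0.0051 = 28.64 m³/s.
Q_A = 21 m³/s vs Q_B = 28.64 m³/s, so channel B carries more.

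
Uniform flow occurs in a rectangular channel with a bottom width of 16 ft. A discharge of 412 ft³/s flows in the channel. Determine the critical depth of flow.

y_c = 2.74 ft

For a rectangular channel, critical depth y_c = (q²/g)^(1/3) where q = Q/b = 412/16 = 25.75 ft²/s.
So y_c = (25.75²/32.2)^(1/3) = 2.74 ft.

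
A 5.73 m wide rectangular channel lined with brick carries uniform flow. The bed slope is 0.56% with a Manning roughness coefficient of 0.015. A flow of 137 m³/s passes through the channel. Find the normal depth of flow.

y_n = 3.53 m

Manning's equation rearranged: A R^(2/3) = nQ / (1·√S) = 0.015 × 137 / (√0.0056) = 27.46.
At y = 3.98 m: A R^(2/3) = 32.05 — high.
At y = 2.97 m: A R^(2/3) = 21.88 — low.
At y = 3.53 m: A R^(2/3) = 27.46 — ≈ 27.46.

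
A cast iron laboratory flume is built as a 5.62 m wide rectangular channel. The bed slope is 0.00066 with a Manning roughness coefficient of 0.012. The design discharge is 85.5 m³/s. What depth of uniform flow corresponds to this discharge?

Manning's equation rearranged: A R^(2/3) = nQ / (1·√S) = 0.012 × 85.5 / (√0.00066) = 39.94.
Trying y = 6.02 m: A R^(2/3) = 52.19 — over.
Trying y = 3.29 m: A R^(2/3) = 24.4 — short.
Trying y = 4.84 m: A R^(2/3) = 39.92 — matches.

y_n = 4.84 m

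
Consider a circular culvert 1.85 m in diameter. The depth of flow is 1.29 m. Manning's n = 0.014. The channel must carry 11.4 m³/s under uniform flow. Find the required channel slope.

S = 0.0142

For a circular section of diameter D = 1.85 m at depth y = 1.29 m, the central angle is θ = 2 arccos(1 − 2y/D) = 3.953 rad. Then A = (D²/8)(θ − sin θ) = 2.001 m² and P = Dθ/2 = 3.656 m.
Hydraulic radius R = A/P = 2.001/3.656 = 0.5473 m.
From Manning's equation, S = [nQ / (1 A R^(2/3))]² = [0.014 × 11.4 / (1 × 2.001 × 0.5473^(2/3))]² = 0.0142.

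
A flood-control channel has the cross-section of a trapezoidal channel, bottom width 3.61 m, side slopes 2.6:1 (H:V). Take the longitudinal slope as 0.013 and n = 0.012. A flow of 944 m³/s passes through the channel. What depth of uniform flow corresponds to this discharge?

Manning's equation rearranged: A R^(2/3) = nQ / (1·√S) = 0.012 × 944 / (√0.013) = 99.35.
Try y = 4.87 m: A R^(2/3) = 149 — over.
Try y = 3.34 m: A R^(2/3) = 61.84 — short.
Try y = 4.1 m: A R^(2/3) = 99.32 — close enough.

y_n = 4.1 m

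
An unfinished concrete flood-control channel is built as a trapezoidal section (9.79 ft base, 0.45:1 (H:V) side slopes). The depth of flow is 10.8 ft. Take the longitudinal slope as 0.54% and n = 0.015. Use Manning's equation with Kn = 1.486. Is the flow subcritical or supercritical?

supercritical

With bottom width b = 9.79 ft and side slope z = 0.45: A = (b + zy)y = (9.79 + 0.45×10.8)×10.8 = 158.2 ft²; P = b + 2y√(1+z²) = 9.79 + 2×10.8×1.097 = 33.48 ft.
Hydraulic radius R = A/P = 158.2/33.48 = 4.726 ft.
V = (1.486/n) R^(2/3) √S = (1.486/0.015) × 4.726^(2/3) × √0.0054 = 20.5 ft/s. Hydraulic depth D_h = A/T = 158.2/19.51 = 8.11 ft.
Froude number Fr = V/√(g·D_h) = 20.5/√(32.2×8.11) = 1.27, which is greater than 1, so the flow is supercritical.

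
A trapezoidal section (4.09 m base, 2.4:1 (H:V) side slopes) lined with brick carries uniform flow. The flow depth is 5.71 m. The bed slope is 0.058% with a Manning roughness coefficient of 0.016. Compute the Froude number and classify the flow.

With bottom width b = 4.09 m and side slope z = 2.4: A = (b + zy)y = (4.09 + 2.4×5.71)×5.71 = 101.6 m²; P = b + 2y√(1+z²) = 4.09 + 2×5.71×2.6 = 33.78 m.
Hydraulic radius R = A/P = 101.6/33.78 = 3.008 m.
V = (1/n) R^(2/3) √S = (1/0.016) × 3.008^(2/3) × √0.00058 = 3.136 m/s. Hydraulic depth D_h = A/T = 101.6/31.5 = 3.226 m.
Froude number Fr = V/√(g·D_h) = 3.136/√(9.81×3.226) = 0.558, which is less than 1, so the flow is subcritical.

subcritical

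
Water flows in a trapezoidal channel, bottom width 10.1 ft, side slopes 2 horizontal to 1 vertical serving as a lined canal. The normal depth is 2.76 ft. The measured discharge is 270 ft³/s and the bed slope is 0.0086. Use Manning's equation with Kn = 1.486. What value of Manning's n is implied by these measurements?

With bottom width b = 10.1 ft and side slope z = 2: A = (b + zy)y = (10.1 + 2×2.76)×2.76 = 43.11 ft²; P = b + 2y√(1+z²) = 10.1 + 2×2.76×2.236 = 22.44 ft.
Hydraulic radius R = A/P = 43.11/22.44 = 1.921 ft.
Rearranging Manning's equation: n = (1.486/Q) A R^(2/3) S^(1/2) = (1.486/270) × 43.11 × 1.921^(2/3) × √0.0086 = 0.034.

n = 0.034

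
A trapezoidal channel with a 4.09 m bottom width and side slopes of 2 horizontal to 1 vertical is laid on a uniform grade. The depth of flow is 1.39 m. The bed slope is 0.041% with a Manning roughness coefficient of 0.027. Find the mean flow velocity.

With bottom width b = 4.09 m and side slope z = 2: A = (b + zy)y = (4.09 + 2×1.39)×1.39 = 9.549 m²; P = b + 2y√(1+z²) = 4.09 + 2×1.39×2.236 = 10.31 m.
Hydraulic radius R = A/P = 9.549/10.31 = 0.9266 m.
From Manning's equation, V = (1/n) R^(2/3) S^(1/2) = (1/0.027) × 0.9266^(2/3) × 0.00041^(1/2) = 0.713 m/s.

V = 0.713 m/s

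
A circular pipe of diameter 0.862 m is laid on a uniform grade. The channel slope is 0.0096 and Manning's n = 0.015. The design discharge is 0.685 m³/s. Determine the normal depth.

y_n = 0.431 m

Manning's equation rearranged: A R^(2/3) = nQ / (1·√S) = 0.015 × 0.685 / (√0.0096) = 0.1049.
Try y = 0.361 m: A R^(2/3) = 0.07684 — low.
Try y = 0.431 m: A R^(2/3) = 0.1049 — ≈ 0.1049.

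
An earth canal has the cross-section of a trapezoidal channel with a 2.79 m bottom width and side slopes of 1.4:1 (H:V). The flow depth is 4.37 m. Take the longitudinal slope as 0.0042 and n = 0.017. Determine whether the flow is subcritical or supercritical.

With bottom width b = 2.79 m and side slope z = 1.4: A = (b + zy)y = (2.79 + 1.4×4.37)×4.37 = 38.93 m²; P = b + 2y√(1+z²) = 2.79 + 2×4.37×1.72 = 17.83 m.
Hydraulic radius R = A/P = 38.93/17.83 = 2.184 m.
V = (1/n) R^(2/3) √S = (1/0.017) × 2.184^(2/3) × √0.0042 = 6.417 m/s. Hydraulic depth D_h = A/T = 38.93/15.03 = 2.591 m.
Froude number Fr = V/√(g·D_h) = 6.417/√(9.81×2.591) = 1.27, which is greater than 1, so the flow is supercritical.

supercritical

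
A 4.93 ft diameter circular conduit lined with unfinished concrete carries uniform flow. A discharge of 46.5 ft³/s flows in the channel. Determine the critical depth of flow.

y_c = 1.92 ft

At critical depth, Q² T / (g A³) = 1, i.e. A³/T = Q²/g = 46.5²/32.2 = 67.15.
At y = 2.08 ft: A³/T = 92.09 — high.
At y = 1.47 ft: A³/T = 24.15 — low.
At y = 1.92 ft: A³/T = 67.72 — close enough.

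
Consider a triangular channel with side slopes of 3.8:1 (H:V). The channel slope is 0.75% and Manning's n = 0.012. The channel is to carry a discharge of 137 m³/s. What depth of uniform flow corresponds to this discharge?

Manning's equation rearranged: A R^(2/3) = nQ / (1·√S) = 0.012 × 137 / (√0.0075) = 18.98.
At y = 2.53 m: A R^(2/3) = 27.82 — high.
At y = 2.19 m: A R^(2/3) = 18.93 — ≈ 18.98.

y_n = 2.19 m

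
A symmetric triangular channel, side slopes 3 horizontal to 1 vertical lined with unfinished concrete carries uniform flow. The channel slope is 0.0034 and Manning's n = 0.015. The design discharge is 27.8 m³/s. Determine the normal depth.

y_n = 1.67 m

Manning's equation rearranged: A R^(2/3) = nQ / (1·√S) = 0.015 × 27.8 / (√0.0034) = 7.151.
Trying y = 1.81 m: A R^(2/3) = 8.878 — high.
Trying y = 1.2 m: A R^(2/3) = 2.967 — low.
Trying y = 1.67 m: A R^(2/3) = 7.163 — matches.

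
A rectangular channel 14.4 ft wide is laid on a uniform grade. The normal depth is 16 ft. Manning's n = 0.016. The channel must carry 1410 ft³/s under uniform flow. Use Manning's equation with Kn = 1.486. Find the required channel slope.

S = 0.000513

Flow area A = b·y = 14.4 × 16 = 230.4 ft². Wetted perimeter P = b + 2y = 14.4 + 2×16 = 46.4 ft.
Hydraulic radius R = A/P = 230.4/46.4 = 4.966 ft.
From Manning's equation, S = [nQ / (1.486 A R^(2/3))]² = [0.016 × 1410 / (1.486 × 230.4 × 4.966^(2/3))]² = 0.000513.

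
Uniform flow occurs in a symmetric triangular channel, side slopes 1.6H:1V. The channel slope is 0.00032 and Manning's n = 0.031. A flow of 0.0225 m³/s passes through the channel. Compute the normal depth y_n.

Manning's equation rearranged: A R^(2/3) = nQ / (1·√S) = 0.031 × 0.0225 / (√0.00032) = 0.03899.
At y = 0.255 m: A R^(2/3) = 0.02361 — too small.
At y = 0.382 m: A R^(2/3) = 0.06937 — too large.
At y = 0.308 m: A R^(2/3) = 0.03907 — matches.

y_n = 0.308 m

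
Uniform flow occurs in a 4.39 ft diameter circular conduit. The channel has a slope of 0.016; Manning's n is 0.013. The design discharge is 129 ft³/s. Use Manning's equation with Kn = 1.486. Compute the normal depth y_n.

Manning's equation rearranged: A R^(2/3) = nQ / (1.486·√S) = 0.013 × 129 / (1.486 × √0.016) = 8.922.
At y = 2.1 ft: A R^(2/3) = 7.465 — low.
At y = 2.33 ft: A R^(2/3) = 8.899 — matches.

y_n = 2.33 ft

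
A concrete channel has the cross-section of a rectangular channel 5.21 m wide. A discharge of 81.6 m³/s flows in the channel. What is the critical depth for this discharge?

y_c = 2.92 m

For a rectangular channel, critical depth y_c = (q²/g)^(1/3) where q = Q/b = 81.6/5.21 = 15.66 m²/s.
So y_c = (15.66²/9.81)^(1/3) = 2.92 m.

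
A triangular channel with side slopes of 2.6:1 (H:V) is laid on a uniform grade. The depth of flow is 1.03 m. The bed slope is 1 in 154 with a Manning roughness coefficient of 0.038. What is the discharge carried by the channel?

For a triangular section with side slope z = 2.6: A = zy² = 2.6×1.03² = 2.758 m²; P = 2y√(1+z²) = 2×1.03×2.786 = 5.738 m.
Hydraulic radius R = A/P = 2.758/5.738 = 0.4807 m.
Manning's equation: Q = (1/n) A R^(2/3) S^(1/2) = (1/0.038) × 2.758 × 0.4807^(2/3) × 0.006494^(1/2) = 3.59 m³/s.

Q = 3.59 m³/s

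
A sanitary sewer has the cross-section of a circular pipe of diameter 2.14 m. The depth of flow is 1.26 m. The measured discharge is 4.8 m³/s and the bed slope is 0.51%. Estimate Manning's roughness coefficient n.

n = 0.023

For a circular section of diameter D = 2.14 m at depth y = 1.26 m, the central angle is θ = 2 arccos(1 − 2y/D) = 3.499 rad. Then A = (D²/8)(θ − sin θ) = 2.203 m² and P = Dθ/2 = 3.744 m.
Hydraulic radius R = A/P = 2.203/3.744 = 0.5884 m.
Rearranging Manning's equation: n = (1/Q) A R^(2/3) S^(1/2) = (1/4.8) × 2.203 × 0.5884^(2/3) × √0.0051 = 0.023.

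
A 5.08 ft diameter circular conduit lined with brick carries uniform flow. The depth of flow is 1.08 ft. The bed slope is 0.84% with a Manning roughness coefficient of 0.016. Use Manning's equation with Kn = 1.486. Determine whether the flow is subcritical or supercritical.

supercritical

For a circular section of diameter D = 5.08 ft at depth y = 1.08 ft, the central angle is θ = 2 arccos(1 − 2y/D) = 1.917 rad. Then A = (D²/8)(θ − sin θ) = 3.149 ft² and P = Dθ/2 = 4.869 ft.
Hydraulic radius R = A/P = 3.149/4.869 = 0.6467 ft.
V = (1.486/n) R^(2/3) √S = (1.486/0.016) × 0.6467^(2/3) × √0.0084 = 6.366 ft/s. Hydraulic depth D_h = A/T = 3.149/4.157 = 0.7575 ft.
Froude number Fr = V/√(g·D_h) = 6.366/√(32.2×0.7575) = 1.29, which is greater than 1, so the flow is supercritical.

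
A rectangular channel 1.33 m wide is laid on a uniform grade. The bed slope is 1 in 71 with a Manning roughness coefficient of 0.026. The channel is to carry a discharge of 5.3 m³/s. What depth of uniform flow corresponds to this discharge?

Manning's equation rearranged: A R^(2/3) = nQ / (1·√S) = 0.026 × 5.3 / (√0.01408) = 1.161.
At y = 1.67 m: A R^(2/3) = 1.353 — over.
At y = 1.05 m: A R^(2/3) = 0.7671 — short.
At y = 1.47 m: A R^(2/3) = 1.161 — matches.

y_n = 1.47 m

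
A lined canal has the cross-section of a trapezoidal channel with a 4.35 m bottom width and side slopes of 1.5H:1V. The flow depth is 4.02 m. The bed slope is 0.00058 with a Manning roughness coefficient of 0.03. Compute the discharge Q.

With bottom width b = 4.35 m and side slope z = 1.5: A = (b + zy)y = (4.35 + 1.5×4.02)×4.02 = 41.73 m²; P = b + 2y√(1+z²) = 4.35 + 2×4.02×1.803 = 18.84 m.
Hydraulic radius R = A/P = 41.73/18.84 = 2.214 m.
Manning's equation: Q = (1/n) A R^(2/3) S^(1/2) = (1/0.03) × 41.73 × 2.214^(2/3) × 0.00058^(1/2) = 56.9 m³/s.

Q = 56.9 m³/s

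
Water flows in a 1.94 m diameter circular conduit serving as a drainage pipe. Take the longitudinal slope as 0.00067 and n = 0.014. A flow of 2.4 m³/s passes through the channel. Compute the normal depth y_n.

y_n = 1.21 m

Manning's equation rearranged: A R^(2/3) = nQ / (1·√S) = 0.014 × 2.4 / (√0.00067) = 1.298.
Try y = 0.892 m: A R^(2/3) = 0.7894 — too small.
Try y = 1.35 m: A R^(2/3) = 1.516 — too large.
Try y = 1.21 m: A R^(2/3) = 1.3 — matches.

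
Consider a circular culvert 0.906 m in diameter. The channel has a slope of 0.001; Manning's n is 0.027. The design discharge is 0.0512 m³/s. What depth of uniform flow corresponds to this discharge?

y_n = 0.262 m

Manning's equation rearranged: A R^(2/3) = nQ / (1·√S) = 0.027 × 0.0512 / (√0.001) = 0.04372.
Try y = 0.2 m: A R^(2/3) = 0.0256 — too small.
Try y = 0.262 m: A R^(2/3) = 0.04368 — matches.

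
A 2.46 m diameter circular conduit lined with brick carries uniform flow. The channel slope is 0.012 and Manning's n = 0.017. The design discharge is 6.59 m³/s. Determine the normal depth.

Manning's equation rearranged: A R^(2/3) = nQ / (1·√S) = 0.017 × 6.59 / (√0.012) = 1.023.
At y = 1.07 m: A R^(2/3) = 1.348 — over.
At y = 0.92 m: A R^(2/3) = 1.023 — close enough.

y_n = 0.92 m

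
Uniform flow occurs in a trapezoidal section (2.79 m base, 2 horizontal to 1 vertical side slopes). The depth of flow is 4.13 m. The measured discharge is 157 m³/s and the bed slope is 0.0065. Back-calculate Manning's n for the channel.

n = 0.039

With bottom width b = 2.79 m and side slope z = 2: A = (b + zy)y = (2.79 + 2×4.13)×4.13 = 45.64 m²; P = b + 2y√(1+z²) = 2.79 + 2×4.13×2.236 = 21.26 m.
Hydraulic radius R = A/P = 45.64/21.26 = 2.147 m.
Rearranging Manning's equation: n = (1/Q) A R^(2/3) S^(1/2) = (1/157) × 45.64 × 2.147^(2/3) × √0.0065 = 0.039.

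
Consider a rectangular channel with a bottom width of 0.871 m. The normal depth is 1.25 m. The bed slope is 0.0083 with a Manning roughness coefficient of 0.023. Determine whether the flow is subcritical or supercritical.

Flow area A = b·y = 0.871 × 1.25 = 1.089 m². Wetted perimeter P = b + 2y = 0.871 + 2×1.25 = 3.371 m.
Hydraulic radius R = A/P = 1.089/3.371 = 0.323 m.
V = (1/n) R^(2/3) √S = (1/0.023) × 0.323^(2/3) × √0.0083 = 1.865 m/s. Hydraulic depth D_h = A/T = 1.089/0.871 = 1.25 m.
Froude number Fr = V/√(g·D_h) = 1.865/√(9.81×1.25) = 0.532, which is less than 1, so the flow is subcritical.

subcritical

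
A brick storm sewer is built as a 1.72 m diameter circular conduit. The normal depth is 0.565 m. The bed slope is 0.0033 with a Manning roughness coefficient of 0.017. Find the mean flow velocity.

V = 1.57 m/s

For a circular section of diameter D = 1.72 m at depth y = 0.565 m, the central angle is θ = 2 arccos(1 − 2y/D) = 2.441 rad. Then A = (D²/8)(θ − sin θ) = 0.6645 m² and P = Dθ/2 = 2.1 m.
Hydraulic radius R = A/P = 0.6645/2.1 = 0.3165 m.
From Manning's equation, V = (1/n) R^(2/3) S^(1/2) = (1/0.017) × 0.3165^(2/3) × 0.0033^(1/2) = 1.57 m/s.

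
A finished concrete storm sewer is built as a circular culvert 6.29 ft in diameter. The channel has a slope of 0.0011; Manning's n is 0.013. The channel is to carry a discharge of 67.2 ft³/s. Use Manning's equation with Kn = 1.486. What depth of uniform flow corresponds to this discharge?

Manning's equation rearranged: A R^(2/3) = nQ / (1.486·√S) = 0.013 × 67.2 / (1.486 × √0.0011) = 17.73.
Trying y = 3.27 ft: A R^(2/3) = 22.43 — over.
Trying y = 2.44 ft: A R^(2/3) = 13.38 — short.
Trying y = 2.85 ft: A R^(2/3) = 17.72 — close enough.

y_n = 2.85 ft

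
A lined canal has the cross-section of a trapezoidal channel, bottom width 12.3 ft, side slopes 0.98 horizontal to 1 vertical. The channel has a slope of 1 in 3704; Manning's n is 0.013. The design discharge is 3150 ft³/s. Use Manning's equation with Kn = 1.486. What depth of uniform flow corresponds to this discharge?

Manning's equation rearranged: A R^(2/3) = nQ / (1.486·√S) = 0.013 × 3150 / (1.486 × √0.00027) = 1677.
At y = 17.2 ft: A R^(2/3) = 2055 — over.
At y = 11.4 ft: A R^(2/3) = 888.5 — short.
At y = 15.6 ft: A R^(2/3) = 1676 — close enough.

y_n = 15.6 ft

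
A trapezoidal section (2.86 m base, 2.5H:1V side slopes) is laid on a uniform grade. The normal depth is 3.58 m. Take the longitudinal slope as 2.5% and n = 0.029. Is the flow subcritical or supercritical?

supercritical

With bottom width b = 2.86 m and side slope z = 2.5: A = (b + zy)y = (2.86 + 2.5×3.58)×3.58 = 42.28 m²; P = b + 2y√(1+z²) = 2.86 + 2×3.58×2.693 = 22.14 m.
Hydraulic radius R = A/P = 42.28/22.14 = 1.91 m.
V = (1/n) R^(2/3) √S = (1/0.029) × 1.91^(2/3) × √0.025 = 8.392 m/s. Hydraulic depth D_h = A/T = 42.28/20.76 = 2.037 m.
Froude number Fr = V/√(g·D_h) = 8.392/√(9.81×2.037) = 1.88, which is greater than 1, so the flow is supercritical.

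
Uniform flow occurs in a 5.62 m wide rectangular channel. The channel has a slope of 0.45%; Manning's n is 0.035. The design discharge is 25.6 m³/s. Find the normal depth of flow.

Manning's equation rearranged: A R^(2/3) = nQ / (1·√S) = 0.035 × 25.6 / (√0.0045) = 13.36.
Trying y = 1.46 m: A R^(2/3) = 7.989 — low.
Trying y = 2.53 m: A R^(2/3) = 17.21 — high.
Trying y = 2.1 m: A R^(2/3) = 13.34 — matches.

y_n = 2.1 m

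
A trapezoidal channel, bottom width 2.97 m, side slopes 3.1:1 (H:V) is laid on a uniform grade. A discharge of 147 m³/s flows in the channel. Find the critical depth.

At critical depth, Q² T / (g A³) = 1, i.e. A³/T = Q²/g = 147²/9.81 = 2203.
Trying y = 3.52 m: A³/T = 4706 — too large.
Trying y = 2.42 m: A³/T = 905.5 — too small.
Trying y = 2.97 m: A³/T = 2212 — close enough.

y_c = 2.97 m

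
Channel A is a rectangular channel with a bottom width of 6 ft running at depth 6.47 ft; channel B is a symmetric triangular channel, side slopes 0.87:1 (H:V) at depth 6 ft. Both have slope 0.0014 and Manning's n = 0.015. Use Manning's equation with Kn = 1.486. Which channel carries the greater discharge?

Channel A: Flow area A = b·y = 6 × 6.47 = 38.82 ft². Wetted perimeter P = b + 2y = 6 + 2×6.47 = 18.94 ft. Hydraulic radius R = A/P = 38.82/18.94 = 2.05 ft. Q_A = (1.486/0.015)·38.82·2.05^(2/3)·√0.0014 = 232.2 ft³/s.
Channel B: For a triangular section with side slope z = 0.87: A = zy² = 0.87×6² = 31.32 ft²; P = 2y√(1+z²) = 2×6×1.325 = 15.91 ft. Hydraulic radius R = A/P = 31.32/15.91 = 1.969 ft. Q_B = (1.486/0.015)·31.32·1.969^(2/3)·√0.0014 = 182.4 ft³/s.
Q_A = 232.2 ft³/s vs Q_B = 182.4 ft³/s, so channel A carries more.

channel A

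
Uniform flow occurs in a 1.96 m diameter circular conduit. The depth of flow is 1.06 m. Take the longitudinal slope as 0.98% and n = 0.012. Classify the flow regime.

supercritical

For a circular section of diameter D = 1.96 m at depth y = 1.06 m, the central angle is θ = 2 arccos(1 − 2y/D) = 3.305 rad. Then A = (D²/8)(θ − sin θ) = 1.665 m² and P = Dθ/2 = 3.239 m.
Hydraulic radius R = A/P = 1.665/3.239 = 0.5141 m.
V = (1/n) R^(2/3) √S = (1/0.012) × 0.5141^(2/3) × √0.0098 = 5.294 m/s. Hydraulic depth D_h = A/T = 1.665/1.953 = 0.8524 m.
Froude number Fr = V/√(g·D_h) = 5.294/√(9.81×0.8524) = 1.83, which is greater than 1, so the flow is supercritical.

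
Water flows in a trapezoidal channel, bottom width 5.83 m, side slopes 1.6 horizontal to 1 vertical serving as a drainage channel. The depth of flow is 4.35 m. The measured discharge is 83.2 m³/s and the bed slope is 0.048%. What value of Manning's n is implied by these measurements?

With bottom width b = 5.83 m and side slope z = 1.6: A = (b + zy)y = (5.83 + 1.6×4.35)×4.35 = 55.64 m²; P = b + 2y√(1+z²) = 5.83 + 2×4.35×1.887 = 22.25 m.
Hydraulic radius R = A/P = 55.64/22.25 = 2.501 m.
Rearranging Manning's equation: n = (1/Q) A R^(2/3) S^(1/2) = (1/83.2) × 55.64 × 2.501^(2/3) × √0.00048 = 0.027.

n = 0.027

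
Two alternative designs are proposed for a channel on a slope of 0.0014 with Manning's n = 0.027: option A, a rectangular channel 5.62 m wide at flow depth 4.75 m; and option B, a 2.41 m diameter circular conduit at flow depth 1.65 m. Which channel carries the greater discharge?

Channel A: Flow area A = b·y = 5.62 × 4.75 = 26.7 m². Wetted perimeter P = b + 2y = 5.62 + 2×4.75 = 15.12 m. Hydraulic radius R = A/P = 26.7/15.12 = 1.766 m. Q_A = (1/0.027)·26.7·1.766^(2/3)·√0.0014 = 54.04 m³/s.
Channel B: For a circular section of diameter D = 2.41 m at depth y = 1.65 m, the central angle is θ = 2 arccos(1 − 2y/D) = 3.898 rad. Then A = (D²/8)(θ − sin θ) = 3.328 m² and P = Dθ/2 = 4.697 m. Hydraulic radius R = A/P = 3.328/4.697 = 0.7086 m. Q_B = (1/0.027)·3.328·0.7086^(2/3)·√0.0014 = 3.666 m³/s.
Q_A = 54.04 m³/s vs Q_B = 3.666 m³/s, so channel A carries more.

channel A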